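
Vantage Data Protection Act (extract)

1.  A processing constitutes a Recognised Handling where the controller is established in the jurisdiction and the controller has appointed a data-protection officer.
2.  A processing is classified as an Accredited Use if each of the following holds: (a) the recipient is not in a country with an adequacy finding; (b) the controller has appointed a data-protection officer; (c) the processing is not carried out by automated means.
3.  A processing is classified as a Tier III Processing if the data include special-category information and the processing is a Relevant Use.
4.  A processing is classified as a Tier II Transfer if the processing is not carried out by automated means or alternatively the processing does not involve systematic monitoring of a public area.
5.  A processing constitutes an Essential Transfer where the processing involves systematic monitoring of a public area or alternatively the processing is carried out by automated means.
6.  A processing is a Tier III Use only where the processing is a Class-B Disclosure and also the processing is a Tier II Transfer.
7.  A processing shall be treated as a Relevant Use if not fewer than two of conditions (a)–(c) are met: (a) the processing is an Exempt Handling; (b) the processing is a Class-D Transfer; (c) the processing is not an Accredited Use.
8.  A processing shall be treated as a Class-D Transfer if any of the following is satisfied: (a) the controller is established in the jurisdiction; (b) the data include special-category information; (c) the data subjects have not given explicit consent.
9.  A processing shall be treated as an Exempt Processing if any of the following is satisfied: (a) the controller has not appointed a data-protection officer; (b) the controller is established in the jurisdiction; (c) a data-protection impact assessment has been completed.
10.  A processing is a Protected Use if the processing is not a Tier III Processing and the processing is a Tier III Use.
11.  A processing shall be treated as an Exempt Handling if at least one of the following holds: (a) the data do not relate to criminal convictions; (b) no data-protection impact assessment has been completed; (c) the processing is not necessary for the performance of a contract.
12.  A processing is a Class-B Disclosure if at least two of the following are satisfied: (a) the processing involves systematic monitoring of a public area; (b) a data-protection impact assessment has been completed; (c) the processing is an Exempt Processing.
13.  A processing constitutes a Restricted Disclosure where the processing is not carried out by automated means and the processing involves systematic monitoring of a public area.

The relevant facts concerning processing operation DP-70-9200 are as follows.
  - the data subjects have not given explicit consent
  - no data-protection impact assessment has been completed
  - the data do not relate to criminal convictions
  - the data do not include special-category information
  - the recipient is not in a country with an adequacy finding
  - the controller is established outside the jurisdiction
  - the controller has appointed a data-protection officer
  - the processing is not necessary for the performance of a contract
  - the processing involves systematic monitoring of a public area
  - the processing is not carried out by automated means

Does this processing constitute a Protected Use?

No

Under paragraph 11: the data do not relate to criminal convictions? yes; or no data-protection impact assessment has been completed? yes; or the processing is not necessary for the performance of a contract? yes. So the processing is an Exempt Handling.
Under paragraph 8: the controller is established in the jurisdiction? no; or the data include special-category information? no; or the data subjects have not given explicit consent? yes. So the processing is a Class-D Transfer.
Under paragraph 2: the recipient is not in a country with an adequacy finding? yes; and the controller has appointed a data-protection officer? yes; and the processing is not carried out by automated means? yes. So the processing is an Accredited Use.
Under paragraph 7: Exempt Handling (paragraph 11)? yes; Class-D Transfer (paragraph 8)? yes; not an Accredited Use (paragraph 2)? no — 2 of 3 hold (need ≥2) → satisfied.
Under paragraph 3: the data include special-category information? no; and Relevant Use (paragraph 7)? yes. So the processing is not a Tier III Processing.
Under paragraph 9: the controller has not appointed a data-protection officer? no; or the controller is established in the jurisdiction? no; or a data-protection impact assessment has been completed? no. So the processing is not an Exempt Processing.
Under paragraph 12: the processing involves systematic monitoring of a public area? yes; a data-protection impact assessment has been completed? no; Exempt Processing (paragraph 9)? no — 1 of 3 hold (need ≥2) → not satisfied.
Under paragraph 4: the processing is not carried out by automated means? yes; or the processing does not involve systematic monitoring of a public area? no. So the processing is a Tier II Transfer.
Under paragraph 6: Class-B Disclosure (paragraph 12)? no; and Tier II Transfer (paragraph 4)? yes. So the processing is not a Tier III Use.
Under paragraph 10: not a Tier III Processing (paragraph 3)? yes; and Tier III Use (paragraph 6)? no. So the processing is not a Protected Use.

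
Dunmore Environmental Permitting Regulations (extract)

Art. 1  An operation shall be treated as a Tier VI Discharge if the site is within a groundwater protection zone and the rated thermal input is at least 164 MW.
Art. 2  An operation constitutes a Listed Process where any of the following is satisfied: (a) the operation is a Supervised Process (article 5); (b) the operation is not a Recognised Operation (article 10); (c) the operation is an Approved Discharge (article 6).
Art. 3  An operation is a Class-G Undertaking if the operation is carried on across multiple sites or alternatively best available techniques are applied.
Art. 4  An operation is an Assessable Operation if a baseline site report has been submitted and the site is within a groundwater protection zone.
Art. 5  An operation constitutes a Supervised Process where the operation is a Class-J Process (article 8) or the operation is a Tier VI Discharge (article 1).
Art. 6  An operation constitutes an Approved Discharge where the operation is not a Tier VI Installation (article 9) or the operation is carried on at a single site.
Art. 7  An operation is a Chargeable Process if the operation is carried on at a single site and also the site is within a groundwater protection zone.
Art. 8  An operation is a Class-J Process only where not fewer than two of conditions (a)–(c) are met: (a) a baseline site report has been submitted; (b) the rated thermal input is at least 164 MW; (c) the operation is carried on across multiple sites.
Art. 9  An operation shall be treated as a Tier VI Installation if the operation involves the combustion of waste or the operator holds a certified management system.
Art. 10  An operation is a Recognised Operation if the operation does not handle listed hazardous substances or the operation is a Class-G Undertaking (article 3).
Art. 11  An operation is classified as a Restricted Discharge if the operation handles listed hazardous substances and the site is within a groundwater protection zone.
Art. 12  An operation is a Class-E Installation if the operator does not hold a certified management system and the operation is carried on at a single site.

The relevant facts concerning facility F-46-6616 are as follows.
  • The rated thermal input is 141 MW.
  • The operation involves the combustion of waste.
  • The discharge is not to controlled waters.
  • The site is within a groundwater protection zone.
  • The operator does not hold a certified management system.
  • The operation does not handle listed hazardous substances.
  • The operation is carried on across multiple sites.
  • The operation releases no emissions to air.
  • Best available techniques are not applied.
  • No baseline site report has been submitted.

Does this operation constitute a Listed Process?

Under article 8: a baseline site report has been submitted? no; rated thermal input: 141 MW ≥ 164 MW? no; the operation is carried on across multiple sites? yes — 1 of 3 hold (need ≥2) → not satisfied.
Under article 1: the site is within a groundwater protection zone? yes; and rated thermal input: 141 MW ≥ 164 MW? no. So the operation is not a Tier VI Discharge.
Under article 5: Class-J Process (article 8)? no; or Tier VI Discharge (article 1)? no. So the operation is not a Supervised Process.
Under article 3: the operation is carried on across multiple sites? yes; or best available techniques are applied? no. So the operation is a Class-G Undertaking.
Under article 10: the operation does not handle listed hazardous substances? yes; or Class-G Undertaking (article 3)? yes. So the operation is a Recognised Operation.
Under article 9: the operation involves the combustion of waste? yes; or the operator holds a certified management system? no. So the operation is a Tier VI Installation.
Under article 6: not a Tier VI Installation (article 9)? no; or the operation is carried on at a single site? no. So the operation is not an Approved Discharge.
Under article 2: Supervised Process (article 5)? no; or not a Recognised Operation (article 10)? no; or Approved Discharge (article 6)? no. So the operation is not a Listed Process.

No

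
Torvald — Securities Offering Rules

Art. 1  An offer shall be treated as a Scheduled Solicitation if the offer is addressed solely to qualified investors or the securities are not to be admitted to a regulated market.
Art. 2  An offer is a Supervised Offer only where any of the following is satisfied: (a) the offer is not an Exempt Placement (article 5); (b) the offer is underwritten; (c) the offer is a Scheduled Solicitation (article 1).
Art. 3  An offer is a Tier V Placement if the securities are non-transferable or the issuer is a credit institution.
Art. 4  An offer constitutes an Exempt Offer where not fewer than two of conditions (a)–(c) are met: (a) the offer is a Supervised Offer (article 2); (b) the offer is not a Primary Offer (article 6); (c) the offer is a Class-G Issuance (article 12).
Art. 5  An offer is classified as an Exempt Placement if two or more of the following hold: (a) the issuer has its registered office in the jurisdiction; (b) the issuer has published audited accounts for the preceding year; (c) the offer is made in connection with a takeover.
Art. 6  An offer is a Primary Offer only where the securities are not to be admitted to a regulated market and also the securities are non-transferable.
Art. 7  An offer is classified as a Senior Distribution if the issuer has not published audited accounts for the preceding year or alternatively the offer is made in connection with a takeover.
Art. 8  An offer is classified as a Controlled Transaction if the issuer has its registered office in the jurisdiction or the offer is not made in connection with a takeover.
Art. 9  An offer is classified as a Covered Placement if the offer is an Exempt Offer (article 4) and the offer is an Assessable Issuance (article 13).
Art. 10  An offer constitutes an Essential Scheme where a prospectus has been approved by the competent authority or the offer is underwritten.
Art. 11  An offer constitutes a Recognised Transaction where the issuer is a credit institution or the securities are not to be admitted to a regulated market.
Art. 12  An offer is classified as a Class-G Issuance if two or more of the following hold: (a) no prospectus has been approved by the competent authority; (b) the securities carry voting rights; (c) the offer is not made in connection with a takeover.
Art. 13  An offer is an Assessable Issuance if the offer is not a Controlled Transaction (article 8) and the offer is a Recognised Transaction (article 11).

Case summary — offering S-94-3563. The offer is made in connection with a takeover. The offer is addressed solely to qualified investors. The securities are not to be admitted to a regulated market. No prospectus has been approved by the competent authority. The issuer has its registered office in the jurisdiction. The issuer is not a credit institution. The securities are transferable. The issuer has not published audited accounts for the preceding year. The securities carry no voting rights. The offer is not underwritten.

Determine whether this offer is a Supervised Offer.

Yes

article 5 — Exempt Placement: the issuer has its registered office in the jurisdiction? yes; the issuer has published audited accounts for the preceding year? no; the offer is made in connection with a takeover? yes — 2 of 3 hold (need ≥2) → satisfied.
article 1 — Scheduled Solicitation: [the offer is addressed solely to qualified investors? yes] OR [the securities are not to be admitted to a regulated market? yes] → satisfied.
article 2 — Supervised Offer: [not an Exempt Placement (article 5)? no] OR [the offer is underwritten? no] OR [Scheduled Solicitation (article 1)? yes] → satisfied.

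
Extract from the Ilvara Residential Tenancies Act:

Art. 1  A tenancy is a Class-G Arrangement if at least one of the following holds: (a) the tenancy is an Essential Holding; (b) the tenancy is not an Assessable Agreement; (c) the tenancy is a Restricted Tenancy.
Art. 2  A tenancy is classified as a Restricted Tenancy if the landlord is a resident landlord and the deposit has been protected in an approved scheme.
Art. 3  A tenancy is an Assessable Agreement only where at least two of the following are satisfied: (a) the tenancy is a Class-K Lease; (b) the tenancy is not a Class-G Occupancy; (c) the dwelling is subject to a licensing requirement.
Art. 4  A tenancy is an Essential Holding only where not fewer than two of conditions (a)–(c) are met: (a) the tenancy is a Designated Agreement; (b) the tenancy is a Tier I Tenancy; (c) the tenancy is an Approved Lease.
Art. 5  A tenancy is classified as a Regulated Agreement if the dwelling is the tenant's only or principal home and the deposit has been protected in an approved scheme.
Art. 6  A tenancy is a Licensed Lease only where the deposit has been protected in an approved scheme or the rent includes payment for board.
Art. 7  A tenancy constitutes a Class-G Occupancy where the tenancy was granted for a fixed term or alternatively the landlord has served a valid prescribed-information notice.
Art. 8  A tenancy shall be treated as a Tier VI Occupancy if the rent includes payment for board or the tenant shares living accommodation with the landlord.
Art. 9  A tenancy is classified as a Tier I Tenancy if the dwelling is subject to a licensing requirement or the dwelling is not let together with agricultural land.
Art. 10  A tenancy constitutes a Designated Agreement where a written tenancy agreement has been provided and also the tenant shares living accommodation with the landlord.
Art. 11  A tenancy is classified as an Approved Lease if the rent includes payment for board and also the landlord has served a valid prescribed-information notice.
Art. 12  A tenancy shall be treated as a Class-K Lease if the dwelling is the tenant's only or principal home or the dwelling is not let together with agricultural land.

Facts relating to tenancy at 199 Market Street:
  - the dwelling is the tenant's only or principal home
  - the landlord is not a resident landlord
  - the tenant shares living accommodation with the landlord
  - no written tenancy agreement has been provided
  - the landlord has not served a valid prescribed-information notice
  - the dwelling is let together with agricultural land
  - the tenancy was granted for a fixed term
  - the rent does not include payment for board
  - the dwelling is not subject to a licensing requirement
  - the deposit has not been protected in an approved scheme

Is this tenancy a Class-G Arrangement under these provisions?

Yes

article 10 — Designated Agreement: [a written tenancy agreement has been provided? no] AND [the tenant shares living accommodation with the landlord? yes] → not satisfied.
article 9 — Tier I Tenancy: [the dwelling is subject to a licensing requirement? no] OR [the dwelling is not let together with agricultural land? no] → not satisfied.
article 11 — Approved Lease: [the rent includes payment for board? no] AND [the landlord has served a valid prescribed-information notice? no] → not satisfied.
article 4 — Essential Holding: Designated Agreement (article 10)? no; Tier I Tenancy (article 9)? no; Approved Lease (article 11)? no — 0 of 3 hold (need ≥2) → not satisfied.
article 12 — Class-K Lease: [the dwelling is the tenant's only or principal home? yes] OR [the dwelling is not let together with agricultural land? no] → satisfied.
article 7 — Class-G Occupancy: [the tenancy was granted for a fixed term? yes] OR [the landlord has served a valid prescribed-information notice? no] → satisfied.
article 3 — Assessable Agreement: Class-K Lease (article 12)? yes; not a Class-G Occupancy (article 7)? no; the dwelling is subject to a licensing requirement? no — 1 of 3 hold (need ≥2) → not satisfied.
article 2 — Restricted Tenancy: [the landlord is a resident landlord? no] AND [the deposit has been protected in an approved scheme? no] → not satisfied.
article 1 — Class-G Arrangement: [Essential Holding (article 4)? no] OR [not an Assessable Agreement (article 3)? yes] OR [Restricted Tenancy (article 2)? no] → satisfied.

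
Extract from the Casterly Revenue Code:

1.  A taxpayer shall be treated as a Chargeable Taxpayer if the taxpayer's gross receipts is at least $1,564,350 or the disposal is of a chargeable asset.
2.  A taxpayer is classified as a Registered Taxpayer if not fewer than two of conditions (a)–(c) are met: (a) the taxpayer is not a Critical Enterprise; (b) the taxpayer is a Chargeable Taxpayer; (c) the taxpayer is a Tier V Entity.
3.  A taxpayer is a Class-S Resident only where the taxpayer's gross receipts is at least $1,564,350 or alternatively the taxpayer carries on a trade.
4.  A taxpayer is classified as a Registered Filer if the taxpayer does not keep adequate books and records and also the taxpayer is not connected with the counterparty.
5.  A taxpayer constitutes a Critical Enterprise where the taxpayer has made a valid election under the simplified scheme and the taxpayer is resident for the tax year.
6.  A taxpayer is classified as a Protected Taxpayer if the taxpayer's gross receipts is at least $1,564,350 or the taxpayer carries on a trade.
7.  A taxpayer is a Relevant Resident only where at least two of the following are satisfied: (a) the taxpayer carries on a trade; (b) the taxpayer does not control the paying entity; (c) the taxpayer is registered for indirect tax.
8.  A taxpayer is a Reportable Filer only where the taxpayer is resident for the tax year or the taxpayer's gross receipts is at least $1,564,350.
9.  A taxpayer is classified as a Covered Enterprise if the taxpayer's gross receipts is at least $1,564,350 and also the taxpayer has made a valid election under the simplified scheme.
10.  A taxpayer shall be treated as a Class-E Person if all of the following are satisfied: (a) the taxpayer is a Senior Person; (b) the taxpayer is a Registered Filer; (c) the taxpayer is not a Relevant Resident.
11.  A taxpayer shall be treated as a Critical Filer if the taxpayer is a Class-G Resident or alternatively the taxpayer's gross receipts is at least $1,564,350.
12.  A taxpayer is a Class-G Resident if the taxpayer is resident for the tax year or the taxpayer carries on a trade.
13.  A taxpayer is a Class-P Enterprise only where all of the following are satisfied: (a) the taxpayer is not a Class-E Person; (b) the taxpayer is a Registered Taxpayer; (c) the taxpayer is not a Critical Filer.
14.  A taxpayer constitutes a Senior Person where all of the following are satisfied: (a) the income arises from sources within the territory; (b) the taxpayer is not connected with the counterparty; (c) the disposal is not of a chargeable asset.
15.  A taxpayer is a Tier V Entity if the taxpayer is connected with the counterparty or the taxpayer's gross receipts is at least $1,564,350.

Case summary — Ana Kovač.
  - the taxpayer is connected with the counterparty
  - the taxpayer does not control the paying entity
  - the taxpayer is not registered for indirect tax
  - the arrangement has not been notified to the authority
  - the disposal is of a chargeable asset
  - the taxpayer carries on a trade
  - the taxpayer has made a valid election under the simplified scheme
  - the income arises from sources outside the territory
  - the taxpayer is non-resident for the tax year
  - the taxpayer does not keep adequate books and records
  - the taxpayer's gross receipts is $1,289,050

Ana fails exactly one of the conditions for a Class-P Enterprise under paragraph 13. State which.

paragraph 14 — Senior Person: [the income arises from sources within the territory? no] AND [the taxpayer is not connected with the counterparty? no] AND [the disposal is not of a chargeable asset? no] → not satisfied.
paragraph 4 — Registered Filer: [the taxpayer does not keep adequate books and records? yes] AND [the taxpayer is not connected with the counterparty? no] → not satisfied.
paragraph 7 — Relevant Resident: the taxpayer carries on a trade? yes; the taxpayer does not control the paying entity? yes; the taxpayer is registered for indirect tax? no — 2 of 3 hold (need ≥2) → satisfied.
paragraph 10 — Class-E Person: [Senior Person (paragraph 14)? no] AND [Registered Filer (paragraph 4)? no] AND [not a Relevant Resident (paragraph 7)? no] → not satisfied.
paragraph 5 — Critical Enterprise: [the taxpayer has made a valid election under the simplified scheme? yes] AND [the taxpayer is resident for the tax year? no] → not satisfied.
paragraph 1 — Chargeable Taxpayer: [taxpayer's gross receipts: $1,289,050 ≥ $1,564,350? no] OR [the disposal is of a chargeable asset? yes] → satisfied.
paragraph 15 — Tier V Entity: [the taxpayer is connected with the counterparty? yes] OR [taxpayer's gross receipts: $1,289,050 ≥ $1,564,350? no] → satisfied.
paragraph 2 — Registered Taxpayer: not a Critical Enterprise (paragraph 5)? yes; Chargeable Taxpayer (paragraph 1)? yes; Tier V Entity (paragraph 15)? yes — 3 of 3 hold (need ≥2) → satisfied.
paragraph 12 — Class-G Resident: [the taxpayer is resident for the tax year? no] OR [the taxpayer carries on a trade? yes] → satisfied.
paragraph 11 — Critical Filer: [Class-G Resident (paragraph 12)? yes] OR [taxpayer's gross receipts: $1,289,050 ≥ $1,564,350? no] → satisfied.
paragraph 13 — Class-P Enterprise: [not a Class-E Person (paragraph 10)? yes] AND [Registered Taxpayer (paragraph 2)? yes] AND [not a Critical Filer (paragraph 11)? no] → not satisfied.

Critical Filer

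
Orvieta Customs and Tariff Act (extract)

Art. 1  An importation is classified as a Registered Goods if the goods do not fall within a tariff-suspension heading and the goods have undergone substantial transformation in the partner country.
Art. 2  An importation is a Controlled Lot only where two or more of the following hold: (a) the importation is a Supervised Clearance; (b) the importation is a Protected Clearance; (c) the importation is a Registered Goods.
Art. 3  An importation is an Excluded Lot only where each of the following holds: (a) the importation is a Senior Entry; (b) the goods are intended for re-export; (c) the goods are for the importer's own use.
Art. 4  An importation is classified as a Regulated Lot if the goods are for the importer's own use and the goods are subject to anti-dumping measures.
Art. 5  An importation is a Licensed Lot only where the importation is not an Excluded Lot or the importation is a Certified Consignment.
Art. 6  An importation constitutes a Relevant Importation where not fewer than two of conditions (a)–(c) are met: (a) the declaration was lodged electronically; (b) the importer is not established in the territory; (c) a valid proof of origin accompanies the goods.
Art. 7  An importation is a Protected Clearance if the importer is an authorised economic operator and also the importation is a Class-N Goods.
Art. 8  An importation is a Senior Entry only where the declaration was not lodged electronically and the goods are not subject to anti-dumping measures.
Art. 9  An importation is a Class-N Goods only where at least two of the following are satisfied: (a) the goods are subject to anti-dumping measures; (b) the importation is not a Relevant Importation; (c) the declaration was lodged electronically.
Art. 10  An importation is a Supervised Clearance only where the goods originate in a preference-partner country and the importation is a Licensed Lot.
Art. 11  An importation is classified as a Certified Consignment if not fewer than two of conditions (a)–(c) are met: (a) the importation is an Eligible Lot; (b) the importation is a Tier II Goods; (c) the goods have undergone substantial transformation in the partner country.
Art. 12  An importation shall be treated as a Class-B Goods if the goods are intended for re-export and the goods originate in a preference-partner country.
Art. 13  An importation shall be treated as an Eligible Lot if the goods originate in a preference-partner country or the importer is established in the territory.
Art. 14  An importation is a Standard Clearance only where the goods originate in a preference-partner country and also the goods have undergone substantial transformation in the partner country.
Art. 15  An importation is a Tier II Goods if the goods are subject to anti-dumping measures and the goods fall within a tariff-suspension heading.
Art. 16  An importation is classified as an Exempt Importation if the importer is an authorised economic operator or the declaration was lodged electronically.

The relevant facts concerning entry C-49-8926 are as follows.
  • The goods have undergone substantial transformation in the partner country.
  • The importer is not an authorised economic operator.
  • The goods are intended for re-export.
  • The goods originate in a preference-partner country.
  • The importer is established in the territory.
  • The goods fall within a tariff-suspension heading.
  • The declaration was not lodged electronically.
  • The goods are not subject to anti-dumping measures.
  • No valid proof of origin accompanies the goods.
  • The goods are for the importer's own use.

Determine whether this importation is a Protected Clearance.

No

article 6 — Relevant Importation: the declaration was lodged electronically? no; the importer is not established in the territory? no; a valid proof of origin accompanies the goods? no — 0 of 3 hold (need ≥2) → not satisfied.
article 9 — Class-N Goods: the goods are subject to anti-dumping measures? no; not a Relevant Importation (article 6)? yes; the declaration was lodged electronically? no — 1 of 3 hold (need ≥2) → not satisfied.
article 7 — Protected Clearance: [the importer is an authorised economic operator? no] AND [Class-N Goods (article 9)? no] → not satisfied.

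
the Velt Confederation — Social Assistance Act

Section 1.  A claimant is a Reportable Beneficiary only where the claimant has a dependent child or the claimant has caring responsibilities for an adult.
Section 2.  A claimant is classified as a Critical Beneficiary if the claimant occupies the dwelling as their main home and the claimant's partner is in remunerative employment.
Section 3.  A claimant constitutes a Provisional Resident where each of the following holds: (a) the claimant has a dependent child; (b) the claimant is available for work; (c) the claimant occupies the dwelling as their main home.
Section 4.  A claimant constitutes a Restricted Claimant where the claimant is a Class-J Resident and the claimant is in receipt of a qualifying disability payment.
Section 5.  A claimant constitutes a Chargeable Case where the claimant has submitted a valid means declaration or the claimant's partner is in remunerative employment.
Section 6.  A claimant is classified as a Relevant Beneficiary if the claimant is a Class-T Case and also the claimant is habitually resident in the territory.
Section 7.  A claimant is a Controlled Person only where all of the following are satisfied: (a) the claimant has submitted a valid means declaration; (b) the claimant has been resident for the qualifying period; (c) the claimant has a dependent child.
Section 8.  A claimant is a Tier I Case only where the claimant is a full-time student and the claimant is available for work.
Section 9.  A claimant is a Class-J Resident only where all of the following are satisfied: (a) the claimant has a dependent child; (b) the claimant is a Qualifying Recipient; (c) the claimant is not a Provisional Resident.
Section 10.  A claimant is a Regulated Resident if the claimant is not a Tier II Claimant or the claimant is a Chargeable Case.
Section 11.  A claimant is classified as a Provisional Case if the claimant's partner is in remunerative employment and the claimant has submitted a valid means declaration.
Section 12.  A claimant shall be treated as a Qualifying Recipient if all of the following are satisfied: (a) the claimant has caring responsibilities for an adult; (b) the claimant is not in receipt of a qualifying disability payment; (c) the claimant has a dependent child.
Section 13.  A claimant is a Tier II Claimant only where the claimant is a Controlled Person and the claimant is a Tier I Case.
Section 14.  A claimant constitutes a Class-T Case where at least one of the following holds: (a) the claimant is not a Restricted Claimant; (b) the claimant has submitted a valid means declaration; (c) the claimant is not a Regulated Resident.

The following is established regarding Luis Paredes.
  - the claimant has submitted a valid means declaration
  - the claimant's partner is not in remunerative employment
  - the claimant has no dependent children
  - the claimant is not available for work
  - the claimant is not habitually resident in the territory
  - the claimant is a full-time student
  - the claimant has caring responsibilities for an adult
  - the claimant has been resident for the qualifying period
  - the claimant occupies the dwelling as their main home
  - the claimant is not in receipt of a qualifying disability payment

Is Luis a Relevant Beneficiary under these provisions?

section 12 — Qualifying Recipient: [the claimant has caring responsibilities for an adult? yes] AND [the claimant is not in receipt of a qualifying disability payment? yes] AND [the claimant has a dependent child? no] → not satisfied.
section 3 — Provisional Resident: [the claimant has a dependent child? no] AND [the claimant is available for work? no] AND [the claimant occupies the dwelling as their main home? yes] → not satisfied.
section 9 — Class-J Resident: [the claimant has a dependent child? no] AND [Qualifying Recipient (section 12)? no] AND [not a Provisional Resident (section 3)? yes] → not satisfied.
section 4 — Restricted Claimant: [Class-J Resident (section 9)? no] AND [the claimant is in receipt of a qualifying disability payment? no] → not satisfied.
section 7 — Controlled Person: [the claimant has submitted a valid means declaration? yes] AND [the claimant has been resident for the qualifying period? yes] AND [the claimant has a dependent child? no] → not satisfied.
section 8 — Tier I Case: [the claimant is a full-time student? yes] AND [the claimant is available for work? no] → not satisfied.
section 13 — Tier II Claimant: [Controlled Person (section 7)? no] AND [Tier I Case (section 8)? no] → not satisfied.
section 5 — Chargeable Case: [the claimant has submitted a valid means declaration? yes] OR [the claimant's partner is in remunerative employment? no] → satisfied.
section 10 — Regulated Resident: [not a Tier II Claimant (section 13)? yes] OR [Chargeable Case (section 5)? yes] → satisfied.
section 14 — Class-T Case: [not a Restricted Claimant (section 4)? yes] OR [the claimant has submitted a valid means declaration? yes] OR [not a Regulated Resident (section 10)? no] → satisfied.
section 6 — Relevant Beneficiary: [Class-T Case (section 14)? yes] AND [the claimant is habitually resident in the territory? no] → not satisfied.

No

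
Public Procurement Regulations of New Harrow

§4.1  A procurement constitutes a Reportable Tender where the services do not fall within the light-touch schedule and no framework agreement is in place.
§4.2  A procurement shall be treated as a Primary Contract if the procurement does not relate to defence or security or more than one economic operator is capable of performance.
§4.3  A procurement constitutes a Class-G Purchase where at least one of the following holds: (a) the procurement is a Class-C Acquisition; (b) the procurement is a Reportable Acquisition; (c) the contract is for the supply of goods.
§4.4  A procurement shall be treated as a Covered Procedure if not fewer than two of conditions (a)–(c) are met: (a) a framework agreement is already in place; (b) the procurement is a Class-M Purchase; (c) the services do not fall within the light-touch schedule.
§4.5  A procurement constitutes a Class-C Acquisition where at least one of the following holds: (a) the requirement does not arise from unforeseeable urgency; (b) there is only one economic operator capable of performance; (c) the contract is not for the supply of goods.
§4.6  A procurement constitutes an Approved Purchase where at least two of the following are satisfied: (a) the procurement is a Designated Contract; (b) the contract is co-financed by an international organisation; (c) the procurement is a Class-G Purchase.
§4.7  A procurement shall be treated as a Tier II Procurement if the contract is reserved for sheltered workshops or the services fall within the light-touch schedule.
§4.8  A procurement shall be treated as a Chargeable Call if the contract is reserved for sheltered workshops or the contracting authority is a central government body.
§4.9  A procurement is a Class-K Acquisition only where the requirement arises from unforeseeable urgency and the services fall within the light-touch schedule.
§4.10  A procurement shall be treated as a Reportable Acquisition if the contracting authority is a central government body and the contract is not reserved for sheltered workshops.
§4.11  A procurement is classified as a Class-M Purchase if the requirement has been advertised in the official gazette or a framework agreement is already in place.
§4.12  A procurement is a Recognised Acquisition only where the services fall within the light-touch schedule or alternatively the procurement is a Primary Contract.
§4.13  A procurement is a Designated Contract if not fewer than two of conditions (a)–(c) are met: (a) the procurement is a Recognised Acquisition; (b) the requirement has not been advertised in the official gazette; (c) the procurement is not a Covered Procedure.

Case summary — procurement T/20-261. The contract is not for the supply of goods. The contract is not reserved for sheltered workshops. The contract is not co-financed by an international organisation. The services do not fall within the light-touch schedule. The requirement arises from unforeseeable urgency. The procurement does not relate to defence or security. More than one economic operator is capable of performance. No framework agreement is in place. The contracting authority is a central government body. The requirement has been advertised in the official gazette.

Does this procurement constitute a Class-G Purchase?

Under §4.5: the requirement does not arise from unforeseeable urgency? no; or there is only one economic operator capable of performance? no; or the contract is not for the supply of goods? yes. So the procurement is a Class-C Acquisition.
Under §4.10: the contracting authority is a central government body? yes; and the contract is not reserved for sheltered workshops? yes. So the procurement is a Reportable Acquisition.
Under §4.3: Class-C Acquisition (§4.5)? yes; or Reportable Acquisition (§4.10)? yes; or the contract is for the supply of goods? no. So the procurement is a Class-G Purchase.

Yes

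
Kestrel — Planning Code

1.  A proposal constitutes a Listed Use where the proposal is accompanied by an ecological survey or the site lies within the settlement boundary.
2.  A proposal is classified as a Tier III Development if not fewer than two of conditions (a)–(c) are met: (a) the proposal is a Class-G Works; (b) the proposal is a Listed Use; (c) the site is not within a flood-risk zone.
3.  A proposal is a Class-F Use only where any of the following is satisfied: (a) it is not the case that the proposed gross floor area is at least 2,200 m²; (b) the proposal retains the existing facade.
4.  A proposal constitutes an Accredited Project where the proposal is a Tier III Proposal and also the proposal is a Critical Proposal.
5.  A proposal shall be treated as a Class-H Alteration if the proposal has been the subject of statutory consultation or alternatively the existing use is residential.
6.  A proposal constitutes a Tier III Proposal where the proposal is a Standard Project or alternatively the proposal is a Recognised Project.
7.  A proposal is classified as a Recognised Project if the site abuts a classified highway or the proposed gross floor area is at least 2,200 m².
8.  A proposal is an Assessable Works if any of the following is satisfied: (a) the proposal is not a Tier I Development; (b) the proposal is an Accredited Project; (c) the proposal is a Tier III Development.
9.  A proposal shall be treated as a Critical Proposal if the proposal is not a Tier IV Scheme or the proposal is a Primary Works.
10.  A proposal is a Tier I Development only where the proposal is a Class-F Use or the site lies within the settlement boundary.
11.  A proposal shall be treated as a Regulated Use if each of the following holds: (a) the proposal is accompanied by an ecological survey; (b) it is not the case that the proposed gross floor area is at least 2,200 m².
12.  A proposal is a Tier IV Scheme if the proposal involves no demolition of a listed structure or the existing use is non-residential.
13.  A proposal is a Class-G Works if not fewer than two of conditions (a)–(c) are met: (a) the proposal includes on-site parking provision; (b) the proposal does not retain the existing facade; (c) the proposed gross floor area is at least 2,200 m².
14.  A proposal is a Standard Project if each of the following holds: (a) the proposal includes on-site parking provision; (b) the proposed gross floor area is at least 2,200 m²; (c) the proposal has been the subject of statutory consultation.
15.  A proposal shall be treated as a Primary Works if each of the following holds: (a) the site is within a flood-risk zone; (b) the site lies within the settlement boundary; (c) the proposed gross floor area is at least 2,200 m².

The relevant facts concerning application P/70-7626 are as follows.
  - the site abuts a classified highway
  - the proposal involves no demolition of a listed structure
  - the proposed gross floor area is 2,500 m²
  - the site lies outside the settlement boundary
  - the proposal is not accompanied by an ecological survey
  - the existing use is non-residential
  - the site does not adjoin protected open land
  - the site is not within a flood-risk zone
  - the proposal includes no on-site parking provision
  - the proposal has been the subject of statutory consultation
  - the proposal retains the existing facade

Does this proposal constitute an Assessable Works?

No

Under paragraph 3: proposed gross floor area: 2,500 m² ≥ 2,200 m²? yes, so negated condition no; or the proposal retains the existing facade? yes. So the proposal is a Class-F Use.
Under paragraph 10: Class-F Use (paragraph 3)? yes; or the site lies within the settlement boundary? no. So the proposal is a Tier I Development.
Under paragraph 14: the proposal includes on-site parking provision? no; and proposed gross floor area: 2,500 m² ≥ 2,200 m²? yes; and the proposal has been the subject of statutory consultation? yes. So the proposal is not a Standard Project.
Under paragraph 7: the site abuts a classified highway? yes; or proposed gross floor area: 2,500 m² ≥ 2,200 m²? yes. So the proposal is a Recognised Project.
Under paragraph 6: Standard Project (paragraph 14)? no; or Recognised Project (paragraph 7)? yes. So the proposal is a Tier III Proposal.
Under paragraph 12: the proposal involves no demolition of a listed structure? yes; or the existing use is non-residential? yes. So the proposal is a Tier IV Scheme.
Under paragraph 15: the site is within a flood-risk zone? no; and the site lies within the settlement boundary? no; and proposed gross floor area: 2,500 m² ≥ 2,200 m²? yes. So the proposal is not a Primary Works.
Under paragraph 9: not a Tier IV Scheme (paragraph 12)? no; or Primary Works (paragraph 15)? no. So the proposal is not a Critical Proposal.
Under paragraph 4: Tier III Proposal (paragraph 6)? yes; and Critical Proposal (paragraph 9)? no. So the proposal is not an Accredited Project.
Under paragraph 13: the proposal includes on-site parking provision? no; the proposal does not retain the existing facade? no; proposed gross floor area: 2,500 m² ≥ 2,200 m²? yes — 1 of 3 hold (need ≥2) → not satisfied.
Under paragraph 1: the proposal is accompanied by an ecological survey? no; or the site lies within the settlement boundary? no. So the proposal is not a Listed Use.
Under paragraph 2: Class-G Works (paragraph 13)? no; Listed Use (paragraph 1)? no; the site is not within a flood-risk zone? yes — 1 of 3 hold (need ≥2) → not satisfied.
Under paragraph 8: not a Tier I Development (paragraph 10)? no; or Accredited Project (paragraph 4)? no; or Tier III Development (paragraph 2)? no. So the proposal is not an Assessable Works.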